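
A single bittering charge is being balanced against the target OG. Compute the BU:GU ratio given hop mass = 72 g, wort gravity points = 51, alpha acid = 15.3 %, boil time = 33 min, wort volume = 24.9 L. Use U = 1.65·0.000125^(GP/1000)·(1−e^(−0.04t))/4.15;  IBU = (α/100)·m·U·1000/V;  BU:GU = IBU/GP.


U = 1.65·0.000125^(51/1000)·(1−e^(−0.04·33))/4.15 = 0.1842
IBU = (15.3/100)·72·0.1842·1000/24.9 = 81.5130
BU:GU = 81.5130/51

1.5983


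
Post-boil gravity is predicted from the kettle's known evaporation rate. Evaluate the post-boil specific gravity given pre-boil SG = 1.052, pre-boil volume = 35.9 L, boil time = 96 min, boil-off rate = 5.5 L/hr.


V_post = V_pre − rate·(t/60);  SG_post = 1 + (SG_pre−1)·V_pre/V_post
V_post = 35.9 − 5.5·(96/60) = 27.1000
SG_post = 1 + (1.052 − 1)·35.9/27.1000

1.0689


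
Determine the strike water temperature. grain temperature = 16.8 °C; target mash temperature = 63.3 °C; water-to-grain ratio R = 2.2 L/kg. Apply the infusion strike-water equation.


T_strike = (0.41/R)·(T_mash − T_grain) + T_mash
T_strike = (0.41/2.2)·(63.3 − 16.8) + 63.3

71.9659 °C


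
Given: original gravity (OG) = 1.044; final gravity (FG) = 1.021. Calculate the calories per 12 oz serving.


ABW = (OG−FG)·131.25·0.79/FG;  °P = 259 − 259/SG (for OG→OE and FG→AE);  RE = 0.1808·OE + 0.8192·AE;  Cal = (6.9·ABW + 4·(RE−0.1))·FG·3.55
ABW = (1.044 − 1.021)·131.25·0.79/1.021 = 2.3358
OE = 259 − 259/1.044 = 10.9157 °P
AE = 259 − 259/1.021 = 5.3271 °P
RE = 0.1808·10.9157 + 0.8192·5.3271 = 6.3375 °P
Cal = (6.9·2.3358 + 4·(6.3375−0.1))·1.021·3.55

148.8492 kcal


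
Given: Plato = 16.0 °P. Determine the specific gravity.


SG = 259/(259 − P)
SG = 259/(259 − 16.0)

1.0658


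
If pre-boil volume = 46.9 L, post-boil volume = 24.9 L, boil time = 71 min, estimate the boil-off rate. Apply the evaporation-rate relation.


rate = (V_pre − V_post) / (t_min/60)
rate = (46.9 − 24.9) / (71/60)

18.5915 L/hr


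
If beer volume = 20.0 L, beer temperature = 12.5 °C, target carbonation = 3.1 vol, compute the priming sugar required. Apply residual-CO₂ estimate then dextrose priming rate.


residual = 14.695·(0.01821 + 0.09011·e^(−0.04·T));  sugar = (target − residual)·4.0·V
residual = 14.695·(0.01821 + 0.09011·e^(−0.04·12.5)) = 1.0707
sugar = (3.1 − 1.0707)·4.0·20.0

162.3405 g


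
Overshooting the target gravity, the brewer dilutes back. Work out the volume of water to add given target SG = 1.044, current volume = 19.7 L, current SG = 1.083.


V_water = V·((SG_curr − 1)/(SG_target − 1) − 1)
V_water = 19.7·((1.083 − 1)/(1.044 − 1) − 1)

17.4614 L


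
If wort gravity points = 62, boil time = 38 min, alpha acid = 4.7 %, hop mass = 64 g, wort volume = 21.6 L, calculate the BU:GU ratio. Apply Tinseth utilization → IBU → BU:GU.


U = 1.65·0.000125^(GP/1000)·(1−e^(−0.04t))/4.15;  IBU = (α/100)·m·U·1000/V;  BU:GU = IBU/GP
U = 1.65·0.000125^(62/1000)·(1−e^(−0.04·38))/4.15 = 0.1779
IBU = (4.7/100)·64·0.1779·1000/21.6 = 24.7788
BU:GU = 24.7788/62

0.3997


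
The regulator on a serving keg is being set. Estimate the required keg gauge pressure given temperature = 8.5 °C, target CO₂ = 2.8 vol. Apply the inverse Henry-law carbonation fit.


psi = vols/(0.01821 + 0.09011·e^(−0.04·T)) − 14.695
psi = 2.8/(0.01821 + 0.09011·e^(−0.04·8.5)) − 14.695

19.3072 psi


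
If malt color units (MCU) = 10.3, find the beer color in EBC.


SRM = 1.4922·MCU^0.6859;  EBC = SRM·1.97
SRM = 1.4922·10.3^0.6859 = 7.3881
EBC = 7.3881·1.97

14.5545 EBC


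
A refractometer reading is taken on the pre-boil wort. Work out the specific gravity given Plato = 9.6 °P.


SG = 259/(259 − P)
SG = 259/(259 − 9.6)

1.0385


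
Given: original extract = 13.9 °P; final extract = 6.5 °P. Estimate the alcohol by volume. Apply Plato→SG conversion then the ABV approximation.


SG = 259/(259 − P);  ABV = (OG − FG)·131.25
OG = 259/(259 − 13.9) = 1.0567
FG = 259/(259 − 6.5) = 1.0257
ABV = (1.0567 − 1.0257)·131.25

4.0647 % ABV


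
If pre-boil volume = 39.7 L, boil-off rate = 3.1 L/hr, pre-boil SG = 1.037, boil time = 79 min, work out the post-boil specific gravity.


V_post = V_pre − rate·(t/60);  SG_post = 1 + (SG_pre−1)·V_pre/V_post
V_post = 39.7 − 3.1·(79/60) = 35.6183
SG_post = 1 + (1.037 − 1)·39.7/35.6183

1.0412


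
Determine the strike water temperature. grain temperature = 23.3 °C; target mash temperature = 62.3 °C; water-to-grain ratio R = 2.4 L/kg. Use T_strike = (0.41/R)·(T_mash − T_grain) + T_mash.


T_strike = (0.41/2.4)·(62.3 − 23.3) + 62.3

68.9625 °C


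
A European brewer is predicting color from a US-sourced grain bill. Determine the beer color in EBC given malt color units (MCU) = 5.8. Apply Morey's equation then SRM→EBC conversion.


SRM = 1.4922·MCU^0.6859;  EBC = SRM·1.97
SRM = 1.4922·5.8^0.6859 = 4.9827
EBC = 4.9827·1.97

9.8159 EBC


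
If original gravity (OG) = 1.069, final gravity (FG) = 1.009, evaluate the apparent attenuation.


AA = (OG − FG)/(OG − 1) · 100
AA = (1.069 − 1.009)/(1.069 − 1) · 100

86.9565 %


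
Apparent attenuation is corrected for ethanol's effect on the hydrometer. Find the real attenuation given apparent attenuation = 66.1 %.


RA = AA · 0.8192
RA = 66.1 · 0.8192

54.1491 %


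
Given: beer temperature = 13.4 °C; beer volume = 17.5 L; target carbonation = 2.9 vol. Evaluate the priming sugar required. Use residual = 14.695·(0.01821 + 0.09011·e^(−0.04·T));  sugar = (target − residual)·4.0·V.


residual = 14.695·(0.01821 + 0.09011·e^(−0.04·13.4)) = 1.0423
sugar = (2.9 − 1.0423)·4.0·17.5

130.0359 g


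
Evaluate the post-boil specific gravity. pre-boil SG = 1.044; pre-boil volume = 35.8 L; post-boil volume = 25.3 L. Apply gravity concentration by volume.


SG_post = 1 + (SG_pre − 1)·V_pre/V_post
pts_pre = (1.044 − 1)·1000 = 44.0000
pts_post = 44.0000·35.8/25.3 = 62.2609
SG_post = 1 + 62.2609/1000

1.0623


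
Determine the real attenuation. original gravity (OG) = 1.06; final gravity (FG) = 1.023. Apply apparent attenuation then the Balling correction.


AA = (OG−FG)/(OG−1)·100;  RA = AA·0.8192
AA = (1.06 − 1.023)/(1.06 − 1)·100 = 61.6667
RA = 61.6667·0.8192

50.5173 %


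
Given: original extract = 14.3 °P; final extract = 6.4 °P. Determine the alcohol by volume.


SG = 259/(259 − P);  ABV = (OG − FG)·131.25
OG = 259/(259 − 14.3) = 1.0584
FG = 259/(259 − 6.4) = 1.0253
ABV = (1.0584 − 1.0253)·131.25

4.3447 % ABV


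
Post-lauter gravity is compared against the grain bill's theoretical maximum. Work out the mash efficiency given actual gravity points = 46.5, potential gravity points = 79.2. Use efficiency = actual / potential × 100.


efficiency = 46.5 / 79.2 × 100

58.7121 %


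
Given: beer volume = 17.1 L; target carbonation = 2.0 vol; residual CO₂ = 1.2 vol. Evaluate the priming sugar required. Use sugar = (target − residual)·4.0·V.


sugar = (2.0 − 1.2)·4.0·17.1

54.7200 g


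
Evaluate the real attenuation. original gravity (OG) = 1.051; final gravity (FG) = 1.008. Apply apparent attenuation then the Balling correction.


AA = (OG−FG)/(OG−1)·100;  RA = AA·0.8192
AA = (1.051 − 1.008)/(1.051 − 1)·100 = 84.3137
RA = 84.3137·0.8192

69.0698 %


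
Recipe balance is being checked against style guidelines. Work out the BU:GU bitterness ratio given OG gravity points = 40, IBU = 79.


BU:GU = IBU / OG_points
BU:GU = 79 / 40

1.9750


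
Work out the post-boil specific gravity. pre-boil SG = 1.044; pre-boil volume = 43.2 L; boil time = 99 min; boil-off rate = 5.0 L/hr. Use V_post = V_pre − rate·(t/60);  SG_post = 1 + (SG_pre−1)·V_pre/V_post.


V_post = 43.2 − 5.0·(99/60) = 34.9500
SG_post = 1 + (1.044 − 1)·43.2/34.9500

1.0544


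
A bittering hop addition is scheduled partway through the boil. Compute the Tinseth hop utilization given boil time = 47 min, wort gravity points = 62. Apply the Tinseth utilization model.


U = 1.65·0.000125^(GP/1000) · (1 − e^(−0.04·t))/4.15
bigness = 1.65·0.000125^(62/1000) = 0.9451
boil_factor = (1 − e^(−0.04·47))/4.15 = 0.2042
U = 0.9451 · 0.2042

0.1930


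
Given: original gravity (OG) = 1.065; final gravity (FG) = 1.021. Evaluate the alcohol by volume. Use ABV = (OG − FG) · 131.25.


ABV = (1.065 − 1.021) · 131.25

5.7750 % ABV


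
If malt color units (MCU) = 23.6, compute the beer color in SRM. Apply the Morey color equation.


SRM = 1.4922 · MCU^0.6859
SRM = 1.4922 · 23.6^0.6859

13.0469 SRM


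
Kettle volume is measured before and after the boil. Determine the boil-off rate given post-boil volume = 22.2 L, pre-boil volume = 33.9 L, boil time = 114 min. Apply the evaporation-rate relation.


rate = (V_pre − V_post) / (t_min/60)
rate = (33.9 − 22.2) / (114/60)

6.1579 L/hr


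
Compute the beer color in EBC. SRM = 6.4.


EBC = SRM · 1.97
EBC = 6.4 · 1.97

12.6080 EBC


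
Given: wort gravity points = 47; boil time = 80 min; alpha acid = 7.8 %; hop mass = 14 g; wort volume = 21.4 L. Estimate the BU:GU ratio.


U = 1.65·0.000125^(GP/1000)·(1−e^(−0.04t))/4.15;  IBU = (α/100)·m·U·1000/V;  BU:GU = IBU/GP
U = 1.65·0.000125^(47/1000)·(1−e^(−0.04·80))/4.15 = 0.2500
IBU = (7.8/100)·14·0.2500·1000/21.4 = 12.7563
BU:GU = 12.7563/47

0.2714


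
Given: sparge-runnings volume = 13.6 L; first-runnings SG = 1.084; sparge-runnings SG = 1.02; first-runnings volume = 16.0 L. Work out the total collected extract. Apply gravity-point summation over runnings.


total = Σ (SG_i − 1)·1000·V_i
first = (1.084 − 1)·1000·16.0 = 1344.0000
sparge = (1.02 − 1)·1000·13.6 = 272.0000
total = 1344.0000 + 272.0000

1616.0000 gravity·L


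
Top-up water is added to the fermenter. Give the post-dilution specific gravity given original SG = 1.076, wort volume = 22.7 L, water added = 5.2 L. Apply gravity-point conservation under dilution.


SG_new = 1 + (SG_old − 1)·V_old/(V_old + V_water)
pts = (1.076 − 1)·1000·22.7/(22.7 + 5.2) = 61.8351
SG_new = 1 + 61.8351/1000

1.0618


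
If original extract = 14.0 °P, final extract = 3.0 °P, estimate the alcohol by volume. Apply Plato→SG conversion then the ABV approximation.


SG = 259/(259 − P);  ABV = (OG − FG)·131.25
OG = 259/(259 − 14.0) = 1.0571
FG = 259/(259 − 3.0) = 1.0117
ABV = (1.0571 − 1.0117)·131.25

5.9619 % ABV


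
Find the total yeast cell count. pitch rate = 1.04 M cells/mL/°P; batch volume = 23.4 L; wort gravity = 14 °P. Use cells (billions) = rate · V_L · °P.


cells = 1.04 · 23.4 · 14

340.7040 billion cells


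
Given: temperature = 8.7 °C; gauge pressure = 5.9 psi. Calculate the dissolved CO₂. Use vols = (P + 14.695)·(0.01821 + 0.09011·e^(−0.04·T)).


vols = (5.9 + 14.695)·(0.01821 + 0.09011·e^(−0.04·8.7))

1.6854 volumes


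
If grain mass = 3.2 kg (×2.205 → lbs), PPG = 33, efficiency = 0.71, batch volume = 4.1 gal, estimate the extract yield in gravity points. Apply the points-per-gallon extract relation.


points = lbs × PPG × eff / vol
lbs = 3.2 × 2.205 = 7.0560
points = 7.0560 × 33 × 0.71 / 4.1

40.3225 points


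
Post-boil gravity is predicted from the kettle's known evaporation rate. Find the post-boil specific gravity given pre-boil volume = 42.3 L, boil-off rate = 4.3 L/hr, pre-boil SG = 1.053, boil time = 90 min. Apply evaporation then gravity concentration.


V_post = V_pre − rate·(t/60);  SG_post = 1 + (SG_pre−1)·V_pre/V_post
V_post = 42.3 − 4.3·(90/60) = 35.8500
SG_post = 1 + (1.053 − 1)·42.3/35.8500

1.0625


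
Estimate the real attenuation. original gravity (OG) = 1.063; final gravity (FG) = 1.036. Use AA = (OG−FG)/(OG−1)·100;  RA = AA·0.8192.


AA = (1.063 − 1.036)/(1.063 − 1)·100 = 42.8571
RA = 42.8571·0.8192

35.1086 %


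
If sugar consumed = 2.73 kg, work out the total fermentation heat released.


Q = m_sugar · 590 kJ/kg
Q = 2.73 · 590

1610.7000 kJ


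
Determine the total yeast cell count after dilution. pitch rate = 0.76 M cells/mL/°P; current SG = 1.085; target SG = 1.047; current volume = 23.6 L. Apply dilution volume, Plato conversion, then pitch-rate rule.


V_w = V·((SG_c−1)/(SG_t−1)−1);  °P = 259 − 259/SG_t;  cells = rate·(V+V_w)·°P
V_w = 23.6·((1.085−1)/(1.047−1)−1) = 19.0809
V_final = 23.6 + 19.0809 = 42.6809
°P = 259 − 259/1.047 = 11.6266
cells = 0.76·42.6809·11.6266

377.1357 billion cells


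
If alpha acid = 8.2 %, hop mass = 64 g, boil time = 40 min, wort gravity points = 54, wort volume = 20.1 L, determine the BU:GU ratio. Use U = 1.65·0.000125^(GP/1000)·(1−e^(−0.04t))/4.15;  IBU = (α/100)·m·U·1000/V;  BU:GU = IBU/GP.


U = 1.65·0.000125^(54/1000)·(1−e^(−0.04·40))/4.15 = 0.1953
IBU = (8.2/100)·64·0.1953·1000/20.1 = 50.9948
BU:GU = 50.9948/54

0.9443


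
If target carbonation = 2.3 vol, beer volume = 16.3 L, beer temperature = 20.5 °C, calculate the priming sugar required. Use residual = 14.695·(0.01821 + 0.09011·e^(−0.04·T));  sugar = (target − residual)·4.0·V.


residual = 14.695·(0.01821 + 0.09011·e^(−0.04·20.5)) = 0.8508
sugar = (2.3 − 0.8508)·4.0·16.3

94.4878 g


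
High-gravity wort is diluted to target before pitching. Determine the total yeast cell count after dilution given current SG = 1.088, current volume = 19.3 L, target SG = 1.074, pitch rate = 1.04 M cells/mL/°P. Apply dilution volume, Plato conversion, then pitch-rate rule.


V_w = V·((SG_c−1)/(SG_t−1)−1);  °P = 259 − 259/SG_t;  cells = rate·(V+V_w)·°P
V_w = 19.3·((1.088−1)/(1.074−1)−1) = 3.6514
V_final = 19.3 + 3.6514 = 22.9514
°P = 259 − 259/1.074 = 17.8454
cells = 1.04·22.9514·17.8454

425.9600 billion cells


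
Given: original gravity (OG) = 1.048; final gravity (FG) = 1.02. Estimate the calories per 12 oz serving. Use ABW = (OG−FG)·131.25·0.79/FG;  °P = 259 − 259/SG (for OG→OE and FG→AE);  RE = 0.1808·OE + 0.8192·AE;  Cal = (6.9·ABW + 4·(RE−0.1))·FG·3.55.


ABW = (1.048 − 1.02)·131.25·0.79/1.02 = 2.8463
OE = 259 − 259/1.048 = 11.8626 °P
AE = 259 − 259/1.02 = 5.0784 °P
RE = 0.1808·11.8626 + 0.8192·5.0784 = 6.3050 °P
Cal = (6.9·2.8463 + 4·(6.3050−0.1))·1.02·3.55

160.9884 kcal


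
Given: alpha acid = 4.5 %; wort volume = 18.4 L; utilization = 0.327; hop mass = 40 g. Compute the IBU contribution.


IBU = (α/100)·mass·U·1000 / V
IBU = (4.5/100)·40·0.327·1000 / 18.4

31.9891 IBU


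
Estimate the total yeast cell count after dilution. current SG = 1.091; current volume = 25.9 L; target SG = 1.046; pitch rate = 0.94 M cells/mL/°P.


V_w = V·((SG_c−1)/(SG_t−1)−1);  °P = 259 − 259/SG_t;  cells = rate·(V+V_w)·°P
V_w = 25.9·((1.091−1)/(1.046−1)−1) = 25.3370
V_final = 25.9 + 25.3370 = 51.2370
°P = 259 − 259/1.046 = 11.3901
cells = 0.94·51.2370·11.3901

548.5764 billion cells


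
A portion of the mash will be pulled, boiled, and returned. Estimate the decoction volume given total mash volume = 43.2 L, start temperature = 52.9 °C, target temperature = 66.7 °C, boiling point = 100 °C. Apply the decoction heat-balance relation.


V_dec = V_total·(T_target − T_start)/(T_boil − T_start)
V_dec = 43.2·(66.7 − 52.9)/(100 − 52.9)

12.6573 L


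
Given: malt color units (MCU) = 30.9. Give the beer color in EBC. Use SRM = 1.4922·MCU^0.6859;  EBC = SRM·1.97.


SRM = 1.4922·30.9^0.6859 = 15.6960
EBC = 15.6960·1.97

30.9212 EBC


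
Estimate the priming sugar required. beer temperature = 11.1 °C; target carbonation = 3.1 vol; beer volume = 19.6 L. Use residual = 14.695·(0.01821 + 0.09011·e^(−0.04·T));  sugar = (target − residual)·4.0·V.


residual = 14.695·(0.01821 + 0.09011·e^(−0.04·11.1)) = 1.1170
sugar = (3.1 − 1.1170)·4.0·19.6

155.4670 g


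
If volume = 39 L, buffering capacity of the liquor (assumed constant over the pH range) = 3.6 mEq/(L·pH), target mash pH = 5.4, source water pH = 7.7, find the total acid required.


acid = buffering capacity · (pH_source − pH_target) · V
acid = 3.6 · (7.7 − 5.4) · 39

322.9200 mEq


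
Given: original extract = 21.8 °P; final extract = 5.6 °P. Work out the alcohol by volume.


SG = 259/(259 − P);  ABV = (OG − FG)·131.25
OG = 259/(259 − 21.8) = 1.0919
FG = 259/(259 − 5.6) = 1.0221
ABV = (1.0919 − 1.0221)·131.25

9.1621 % ABV


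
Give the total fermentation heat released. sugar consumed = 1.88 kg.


Q = m_sugar · 590 kJ/kg
Q = 1.88 · 590

1109.2000 kJ


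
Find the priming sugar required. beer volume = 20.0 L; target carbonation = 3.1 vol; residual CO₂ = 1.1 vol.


sugar = (target − residual)·4.0·V
sugar = (3.1 − 1.1)·4.0·20.0

160.0000 g


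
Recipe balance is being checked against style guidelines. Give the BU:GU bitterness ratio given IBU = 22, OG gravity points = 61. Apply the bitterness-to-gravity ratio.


BU:GU = IBU / OG_points
BU:GU = 22 / 61

0.3607


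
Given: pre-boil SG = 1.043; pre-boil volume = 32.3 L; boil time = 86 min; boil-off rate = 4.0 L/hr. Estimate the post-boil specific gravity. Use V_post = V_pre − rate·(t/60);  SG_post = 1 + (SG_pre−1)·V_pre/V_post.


V_post = 32.3 − 4.0·(86/60) = 26.5667
SG_post = 1 + (1.043 − 1)·32.3/26.5667

1.0523


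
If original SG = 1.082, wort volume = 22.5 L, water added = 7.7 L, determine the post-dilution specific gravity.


SG_new = 1 + (SG_old − 1)·V_old/(V_old + V_water)
pts = (1.082 − 1)·1000·22.5/(22.5 + 7.7) = 61.0927
SG_new = 1 + 61.0927/1000

1.0611


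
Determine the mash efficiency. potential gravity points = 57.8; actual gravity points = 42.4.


efficiency = actual / potential × 100
efficiency = 42.4 / 57.8 × 100

73.3564 %


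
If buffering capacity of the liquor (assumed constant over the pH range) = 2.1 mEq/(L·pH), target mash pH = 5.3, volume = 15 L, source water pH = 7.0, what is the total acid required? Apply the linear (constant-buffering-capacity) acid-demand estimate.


acid = buffering capacity · (pH_source − pH_target) · V
acid = 2.1 · (7.0 − 5.3) · 15

53.5500 mEq


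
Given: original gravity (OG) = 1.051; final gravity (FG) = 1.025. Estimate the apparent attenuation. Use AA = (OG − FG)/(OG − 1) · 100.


AA = (1.051 − 1.025)/(1.051 − 1) · 100

50.9804 %


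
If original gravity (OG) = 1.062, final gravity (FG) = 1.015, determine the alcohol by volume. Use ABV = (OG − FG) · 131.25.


ABV = (1.062 − 1.015) · 131.25

6.1688 % ABV


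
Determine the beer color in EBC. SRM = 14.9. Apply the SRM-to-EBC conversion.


EBC = SRM · 1.97
EBC = 14.9 · 1.97

29.3530 EBC


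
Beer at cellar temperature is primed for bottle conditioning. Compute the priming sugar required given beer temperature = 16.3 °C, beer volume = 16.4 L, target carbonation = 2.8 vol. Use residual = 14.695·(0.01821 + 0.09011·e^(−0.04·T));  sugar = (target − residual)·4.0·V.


residual = 14.695·(0.01821 + 0.09011·e^(−0.04·16.3)) = 0.9575
sugar = (2.8 − 0.9575)·4.0·16.4

120.8686 g


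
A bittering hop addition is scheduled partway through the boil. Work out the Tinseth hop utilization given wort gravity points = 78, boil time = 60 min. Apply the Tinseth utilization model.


U = 1.65·0.000125^(GP/1000) · (1 − e^(−0.04·t))/4.15
bigness = 1.65·0.000125^(78/1000) = 0.8185
boil_factor = (1 − e^(−0.04·60))/4.15 = 0.2191
U = 0.8185 · 0.2191

0.1793


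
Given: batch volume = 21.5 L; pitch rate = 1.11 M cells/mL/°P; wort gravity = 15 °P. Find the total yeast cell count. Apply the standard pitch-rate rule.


cells (billions) = rate · V_L · °P
cells = 1.11 · 21.5 · 15

357.9750 billion cells


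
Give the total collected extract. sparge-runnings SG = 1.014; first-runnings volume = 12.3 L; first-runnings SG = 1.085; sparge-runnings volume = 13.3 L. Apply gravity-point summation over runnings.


total = Σ (SG_i − 1)·1000·V_i
first = (1.085 − 1)·1000·12.3 = 1045.5000
sparge = (1.014 − 1)·1000·13.3 = 186.2000
total = 1045.5000 + 186.2000

1231.7000 gravity·L


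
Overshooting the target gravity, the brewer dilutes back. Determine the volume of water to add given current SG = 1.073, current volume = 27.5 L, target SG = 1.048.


V_water = V·((SG_curr − 1)/(SG_target − 1) − 1)
V_water = 27.5·((1.073 − 1)/(1.048 − 1) − 1)

14.3229 L


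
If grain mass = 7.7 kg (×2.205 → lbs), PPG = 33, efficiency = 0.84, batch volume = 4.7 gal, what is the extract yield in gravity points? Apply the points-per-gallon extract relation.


points = lbs × PPG × eff / vol
lbs = 7.7 × 2.205 = 16.9785
points = 16.9785 × 33 × 0.84 / 4.7

100.1370 points


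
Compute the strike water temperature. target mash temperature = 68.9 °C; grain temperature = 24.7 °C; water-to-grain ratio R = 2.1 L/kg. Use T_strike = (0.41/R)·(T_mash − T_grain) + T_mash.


T_strike = (0.41/2.1)·(68.9 − 24.7) + 68.9

77.5295 °C


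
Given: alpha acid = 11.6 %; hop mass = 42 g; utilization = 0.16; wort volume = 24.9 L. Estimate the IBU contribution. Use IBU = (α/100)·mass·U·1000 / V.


IBU = (11.6/100)·42·0.16·1000 / 24.9

31.3060 IBU


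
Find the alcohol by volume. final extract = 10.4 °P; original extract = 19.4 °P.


SG = 259/(259 − P);  ABV = (OG − FG)·131.25
OG = 259/(259 − 19.4) = 1.0810
FG = 259/(259 − 10.4) = 1.0418
ABV = (1.0810 − 1.0418)·131.25

5.1363 % ABV


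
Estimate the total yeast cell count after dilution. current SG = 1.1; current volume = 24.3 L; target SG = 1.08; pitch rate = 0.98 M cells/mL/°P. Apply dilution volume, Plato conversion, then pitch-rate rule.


V_w = V·((SG_c−1)/(SG_t−1)−1);  °P = 259 − 259/SG_t;  cells = rate·(V+V_w)·°P
V_w = 24.3·((1.1−1)/(1.08−1)−1) = 6.0750
V_final = 24.3 + 6.0750 = 30.3750
°P = 259 − 259/1.08 = 19.1852
cells = 0.98·30.3750·19.1852

571.0950 billion cells


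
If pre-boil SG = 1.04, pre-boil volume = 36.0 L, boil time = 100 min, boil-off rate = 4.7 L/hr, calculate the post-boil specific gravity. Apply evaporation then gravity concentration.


V_post = V_pre − rate·(t/60);  SG_post = 1 + (SG_pre−1)·V_pre/V_post
V_post = 36.0 − 4.7·(100/60) = 28.1667
SG_post = 1 + (1.04 − 1)·36.0/28.1667

1.0511


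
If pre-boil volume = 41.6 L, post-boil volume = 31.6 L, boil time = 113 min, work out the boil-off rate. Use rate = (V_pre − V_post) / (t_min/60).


rate = (41.6 − 31.6) / (113/60)

5.3097 L/hr


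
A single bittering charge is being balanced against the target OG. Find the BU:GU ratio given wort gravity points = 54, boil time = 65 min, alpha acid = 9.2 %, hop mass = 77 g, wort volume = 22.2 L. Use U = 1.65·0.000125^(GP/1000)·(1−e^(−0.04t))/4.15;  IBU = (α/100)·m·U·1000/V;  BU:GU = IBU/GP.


U = 1.65·0.000125^(54/1000)·(1−e^(−0.04·65))/4.15 = 0.2265
IBU = (9.2/100)·77·0.2265·1000/22.2 = 72.2898
BU:GU = 72.2898/54

1.3387


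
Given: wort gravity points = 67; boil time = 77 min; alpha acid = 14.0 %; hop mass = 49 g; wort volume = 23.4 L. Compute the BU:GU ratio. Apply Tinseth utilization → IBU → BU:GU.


U = 1.65·0.000125^(GP/1000)·(1−e^(−0.04t))/4.15;  IBU = (α/100)·m·U·1000/V;  BU:GU = IBU/GP
U = 1.65·0.000125^(67/1000)·(1−e^(−0.04·77))/4.15 = 0.2077
IBU = (14.0/100)·49·0.2077·1000/23.4 = 60.8981
BU:GU = 60.8981/67

0.9089


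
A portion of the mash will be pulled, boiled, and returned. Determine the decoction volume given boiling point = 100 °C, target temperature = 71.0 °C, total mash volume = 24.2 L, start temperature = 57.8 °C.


V_dec = V_total·(T_target − T_start)/(T_boil − T_start)
V_dec = 24.2·(71.0 − 57.8)/(100 − 57.8)

7.5697 L


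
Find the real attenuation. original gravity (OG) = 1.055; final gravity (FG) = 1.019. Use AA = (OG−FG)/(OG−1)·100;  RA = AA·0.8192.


AA = (1.055 − 1.019)/(1.055 − 1)·100 = 65.4545
RA = 65.4545·0.8192

53.6204 %


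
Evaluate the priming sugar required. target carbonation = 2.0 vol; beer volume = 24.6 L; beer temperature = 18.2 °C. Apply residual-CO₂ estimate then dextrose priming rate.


residual = 14.695·(0.01821 + 0.09011·e^(−0.04·T));  sugar = (target − residual)·4.0·V
residual = 14.695·(0.01821 + 0.09011·e^(−0.04·18.2)) = 0.9070
sugar = (2.0 − 0.9070)·4.0·24.6

107.5511 g


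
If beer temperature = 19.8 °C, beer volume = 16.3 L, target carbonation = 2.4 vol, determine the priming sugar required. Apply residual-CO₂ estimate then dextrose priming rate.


residual = 14.695·(0.01821 + 0.09011·e^(−0.04·T));  sugar = (target − residual)·4.0·V
residual = 14.695·(0.01821 + 0.09011·e^(−0.04·19.8)) = 0.8674
sugar = (2.4 − 0.8674)·4.0·16.3

99.9280 g


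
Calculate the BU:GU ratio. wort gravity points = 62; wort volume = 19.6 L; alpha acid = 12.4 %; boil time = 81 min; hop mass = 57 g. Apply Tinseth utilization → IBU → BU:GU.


U = 1.65·0.000125^(GP/1000)·(1−e^(−0.04t))/4.15;  IBU = (α/100)·m·U·1000/V;  BU:GU = IBU/GP
U = 1.65·0.000125^(62/1000)·(1−e^(−0.04·81))/4.15 = 0.2188
IBU = (12.4/100)·57·0.2188·1000/19.6 = 78.9104
BU:GU = 78.9104/62

1.2727


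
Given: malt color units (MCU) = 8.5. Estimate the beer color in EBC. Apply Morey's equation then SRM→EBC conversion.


SRM = 1.4922·MCU^0.6859;  EBC = SRM·1.97
SRM = 1.4922·8.5^0.6859 = 6.4761
EBC = 6.4761·1.97

12.7580 EBC


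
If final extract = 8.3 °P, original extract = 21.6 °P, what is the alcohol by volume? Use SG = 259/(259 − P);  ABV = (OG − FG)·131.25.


OG = 259/(259 − 21.6) = 1.0910
FG = 259/(259 − 8.3) = 1.0331
ABV = (1.0910 − 1.0331)·131.25

7.5965 % ABV


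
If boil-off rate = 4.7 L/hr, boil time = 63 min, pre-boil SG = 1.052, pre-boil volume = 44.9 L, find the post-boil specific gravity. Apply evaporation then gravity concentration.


V_post = V_pre − rate·(t/60);  SG_post = 1 + (SG_pre−1)·V_pre/V_post
V_post = 44.9 − 4.7·(63/60) = 39.9650
SG_post = 1 + (1.052 − 1)·44.9/39.9650

1.0584


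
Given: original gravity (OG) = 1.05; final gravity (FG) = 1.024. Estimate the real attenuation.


AA = (OG−FG)/(OG−1)·100;  RA = AA·0.8192
AA = (1.05 − 1.024)/(1.05 − 1)·100 = 52.0000
RA = 52.0000·0.8192

42.5984 %


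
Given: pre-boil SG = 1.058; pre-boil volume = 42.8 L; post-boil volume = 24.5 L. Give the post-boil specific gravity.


SG_post = 1 + (SG_pre − 1)·V_pre/V_post
pts_pre = (1.058 − 1)·1000 = 58.0000
pts_post = 58.0000·42.8/24.5 = 101.3224
SG_post = 1 + 101.3224/1000

1.1013


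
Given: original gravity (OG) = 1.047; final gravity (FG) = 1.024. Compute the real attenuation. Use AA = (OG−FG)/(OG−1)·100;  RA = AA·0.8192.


AA = (1.047 − 1.024)/(1.047 − 1)·100 = 48.9362
RA = 48.9362·0.8192

40.0885 %


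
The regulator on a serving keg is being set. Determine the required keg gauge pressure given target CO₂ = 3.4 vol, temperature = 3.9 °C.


psi = vols/(0.01821 + 0.09011·e^(−0.04·T)) − 14.695
psi = 3.4/(0.01821 + 0.09011·e^(−0.04·3.9)) − 14.695

20.9801 psi


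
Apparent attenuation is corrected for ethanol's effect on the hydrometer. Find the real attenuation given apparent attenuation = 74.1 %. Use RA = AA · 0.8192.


RA = 74.1 · 0.8192

60.7027 %


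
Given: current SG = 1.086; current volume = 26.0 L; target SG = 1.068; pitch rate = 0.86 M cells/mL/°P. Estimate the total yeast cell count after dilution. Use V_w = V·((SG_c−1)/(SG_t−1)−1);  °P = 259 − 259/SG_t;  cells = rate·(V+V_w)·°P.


V_w = 26.0·((1.086−1)/(1.068−1)−1) = 6.8824
V_final = 26.0 + 6.8824 = 32.8824
°P = 259 − 259/1.068 = 16.4906
cells = 0.86·32.8824·16.4906

466.3358 billion cells


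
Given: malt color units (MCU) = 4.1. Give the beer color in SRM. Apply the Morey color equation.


SRM = 1.4922 · MCU^0.6859
SRM = 1.4922 · 4.1^0.6859

3.9277 SRM


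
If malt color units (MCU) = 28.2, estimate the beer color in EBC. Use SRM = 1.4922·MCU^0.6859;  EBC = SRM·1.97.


SRM = 1.4922·28.2^0.6859 = 14.7419
EBC = 14.7419·1.97

29.0415 EBC


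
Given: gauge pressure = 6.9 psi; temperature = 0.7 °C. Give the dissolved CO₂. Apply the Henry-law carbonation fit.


vols = (P + 14.695)·(0.01821 + 0.09011·e^(−0.04·T))
vols = (6.9 + 14.695)·(0.01821 + 0.09011·e^(−0.04·0.7))

2.2854 volumes


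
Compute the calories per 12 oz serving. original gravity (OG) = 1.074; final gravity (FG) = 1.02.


ABW = (OG−FG)·131.25·0.79/FG;  °P = 259 − 259/SG (for OG→OE and FG→AE);  RE = 0.1808·OE + 0.8192·AE;  Cal = (6.9·ABW + 4·(RE−0.1))·FG·3.55
ABW = (1.074 − 1.02)·131.25·0.79/1.02 = 5.4893
OE = 259 − 259/1.074 = 17.8454 °P
AE = 259 − 259/1.02 = 5.0784 °P
RE = 0.1808·17.8454 + 0.8192·5.0784 = 7.3867 °P
Cal = (6.9·5.4893 + 4·(7.3867−0.1))·1.02·3.55

242.6912 kcal


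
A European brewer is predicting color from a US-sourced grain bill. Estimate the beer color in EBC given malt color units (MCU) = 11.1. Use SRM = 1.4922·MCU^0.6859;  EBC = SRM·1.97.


SRM = 1.4922·11.1^0.6859 = 7.7770
EBC = 7.7770·1.97

15.3208 EBC


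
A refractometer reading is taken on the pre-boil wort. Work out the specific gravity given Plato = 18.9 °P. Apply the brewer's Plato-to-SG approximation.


SG = 259/(259 − P)
SG = 259/(259 − 18.9)

1.0787


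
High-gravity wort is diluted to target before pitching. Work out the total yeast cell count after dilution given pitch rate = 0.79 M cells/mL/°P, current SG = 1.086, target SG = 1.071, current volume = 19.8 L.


V_w = V·((SG_c−1)/(SG_t−1)−1);  °P = 259 − 259/SG_t;  cells = rate·(V+V_w)·°P
V_w = 19.8·((1.086−1)/(1.071−1)−1) = 4.1831
V_final = 19.8 + 4.1831 = 23.9831
°P = 259 − 259/1.071 = 17.1699
cells = 0.79·23.9831·17.1699

325.3127 billion cells


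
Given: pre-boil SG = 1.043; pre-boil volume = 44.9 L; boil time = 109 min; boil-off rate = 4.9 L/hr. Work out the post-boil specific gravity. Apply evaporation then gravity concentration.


V_post = V_pre − rate·(t/60);  SG_post = 1 + (SG_pre−1)·V_pre/V_post
V_post = 44.9 − 4.9·(109/60) = 35.9983
SG_post = 1 + (1.043 − 1)·44.9/35.9983

1.0536


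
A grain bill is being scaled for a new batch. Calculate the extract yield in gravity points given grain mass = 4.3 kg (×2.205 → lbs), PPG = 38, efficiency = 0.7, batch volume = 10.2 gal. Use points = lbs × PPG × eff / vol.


lbs = 4.3 × 2.205 = 9.4815
points = 9.4815 × 38 × 0.7 / 10.2

24.7263 points


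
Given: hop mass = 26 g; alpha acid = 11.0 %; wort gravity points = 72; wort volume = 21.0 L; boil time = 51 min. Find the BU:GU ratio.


U = 1.65·0.000125^(GP/1000)·(1−e^(−0.04t))/4.15;  IBU = (α/100)·m·U·1000/V;  BU:GU = IBU/GP
U = 1.65·0.000125^(72/1000)·(1−e^(−0.04·51))/4.15 = 0.1811
IBU = (11.0/100)·26·0.1811·1000/21.0 = 24.6641
BU:GU = 24.6641/72

0.3426


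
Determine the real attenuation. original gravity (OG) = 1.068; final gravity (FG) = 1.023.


AA = (OG−FG)/(OG−1)·100;  RA = AA·0.8192
AA = (1.068 − 1.023)/(1.068 − 1)·100 = 66.1765
RA = 66.1765·0.8192

54.2118 %


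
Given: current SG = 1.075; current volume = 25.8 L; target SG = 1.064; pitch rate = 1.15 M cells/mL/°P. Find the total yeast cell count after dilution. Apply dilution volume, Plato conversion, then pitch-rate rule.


V_w = V·((SG_c−1)/(SG_t−1)−1);  °P = 259 − 259/SG_t;  cells = rate·(V+V_w)·°P
V_w = 25.8·((1.075−1)/(1.064−1)−1) = 4.4344
V_final = 25.8 + 4.4344 = 30.2344
°P = 259 − 259/1.064 = 15.5789
cells = 1.15·30.2344·15.5789

541.6727 billion cells


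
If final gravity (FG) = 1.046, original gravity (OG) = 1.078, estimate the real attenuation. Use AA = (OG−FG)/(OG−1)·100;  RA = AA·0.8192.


AA = (1.078 − 1.046)/(1.078 − 1)·100 = 41.0256
RA = 41.0256·0.8192

33.6082 %


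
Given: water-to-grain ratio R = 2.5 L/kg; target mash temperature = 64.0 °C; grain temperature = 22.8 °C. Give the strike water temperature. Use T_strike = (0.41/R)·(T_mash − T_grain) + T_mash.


T_strike = (0.41/2.5)·(64.0 − 22.8) + 64.0

70.7568 °C


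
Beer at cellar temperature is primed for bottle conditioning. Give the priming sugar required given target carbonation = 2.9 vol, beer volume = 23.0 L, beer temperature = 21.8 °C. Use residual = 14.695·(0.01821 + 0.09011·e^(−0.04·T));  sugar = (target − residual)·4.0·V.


residual = 14.695·(0.01821 + 0.09011·e^(−0.04·21.8)) = 0.8212
sugar = (2.9 − 0.8212)·4.0·23.0

191.2451 g


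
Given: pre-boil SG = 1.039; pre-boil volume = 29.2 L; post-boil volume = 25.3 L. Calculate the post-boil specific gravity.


SG_post = 1 + (SG_pre − 1)·V_pre/V_post
pts_pre = (1.039 − 1)·1000 = 39.0000
pts_post = 39.0000·29.2/25.3 = 45.0119
SG_post = 1 + 45.0119/1000

1.0450


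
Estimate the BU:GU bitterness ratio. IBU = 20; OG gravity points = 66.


BU:GU = IBU / OG_points
BU:GU = 20 / 66

0.3030


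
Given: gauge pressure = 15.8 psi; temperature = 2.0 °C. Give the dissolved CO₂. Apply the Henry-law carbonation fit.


vols = (P + 14.695)·(0.01821 + 0.09011·e^(−0.04·T))
vols = (15.8 + 14.695)·(0.01821 + 0.09011·e^(−0.04·2.0))

3.0919 volumes


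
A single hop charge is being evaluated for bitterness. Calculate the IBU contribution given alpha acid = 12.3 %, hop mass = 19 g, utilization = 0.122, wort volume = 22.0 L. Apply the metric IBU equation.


IBU = (α/100)·mass·U·1000 / V
IBU = (12.3/100)·19·0.122·1000 / 22.0

12.9597 IBU


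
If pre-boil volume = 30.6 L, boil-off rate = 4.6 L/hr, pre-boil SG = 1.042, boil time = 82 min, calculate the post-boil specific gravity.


V_post = V_pre − rate·(t/60);  SG_post = 1 + (SG_pre−1)·V_pre/V_post
V_post = 30.6 − 4.6·(82/60) = 24.3133
SG_post = 1 + (1.042 − 1)·30.6/24.3133

1.0529


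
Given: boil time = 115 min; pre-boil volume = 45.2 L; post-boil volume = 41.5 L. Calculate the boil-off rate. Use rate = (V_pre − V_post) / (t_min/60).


rate = (45.2 − 41.5) / (115/60)

1.9304 L/hr


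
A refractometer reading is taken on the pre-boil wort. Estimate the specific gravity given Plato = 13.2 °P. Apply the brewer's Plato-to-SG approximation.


SG = 259/(259 − P)
SG = 259/(259 − 13.2)

1.0537


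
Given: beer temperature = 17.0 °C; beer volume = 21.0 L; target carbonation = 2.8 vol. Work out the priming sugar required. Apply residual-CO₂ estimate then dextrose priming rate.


residual = 14.695·(0.01821 + 0.09011·e^(−0.04·T));  sugar = (target − residual)·4.0·V
residual = 14.695·(0.01821 + 0.09011·e^(−0.04·17.0)) = 0.9384
sugar = (2.8 − 0.9384)·4.0·21.0

156.3709 g


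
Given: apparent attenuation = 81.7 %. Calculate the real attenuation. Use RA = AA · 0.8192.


RA = 81.7 · 0.8192

66.9286 %


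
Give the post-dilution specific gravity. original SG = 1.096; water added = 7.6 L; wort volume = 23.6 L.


SG_new = 1 + (SG_old − 1)·V_old/(V_old + V_water)
pts = (1.096 − 1)·1000·23.6/(23.6 + 7.6) = 72.6154
SG_new = 1 + 72.6154/1000

1.0726


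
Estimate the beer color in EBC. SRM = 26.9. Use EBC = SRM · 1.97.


EBC = 26.9 · 1.97

52.9930 EBC


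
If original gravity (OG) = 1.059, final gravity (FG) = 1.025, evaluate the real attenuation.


AA = (OG−FG)/(OG−1)·100;  RA = AA·0.8192
AA = (1.059 − 1.025)/(1.059 − 1)·100 = 57.6271
RA = 57.6271·0.8192

47.2081 %


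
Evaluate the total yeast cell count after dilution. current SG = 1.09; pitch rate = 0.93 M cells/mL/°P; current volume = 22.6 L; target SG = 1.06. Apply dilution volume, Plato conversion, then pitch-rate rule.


V_w = V·((SG_c−1)/(SG_t−1)−1);  °P = 259 − 259/SG_t;  cells = rate·(V+V_w)·°P
V_w = 22.6·((1.09−1)/(1.06−1)−1) = 11.3000
V_final = 22.6 + 11.3000 = 33.9000
°P = 259 − 259/1.06 = 14.6604
cells = 0.93·33.9000·14.6604

462.1977 billion cells


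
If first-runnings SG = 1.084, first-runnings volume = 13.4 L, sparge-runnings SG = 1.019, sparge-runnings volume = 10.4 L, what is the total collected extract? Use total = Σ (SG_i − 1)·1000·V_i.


first = (1.084 − 1)·1000·13.4 = 1125.6000
sparge = (1.019 − 1)·1000·10.4 = 197.6000
total = 1125.6000 + 197.6000

1323.2000 gravity·L


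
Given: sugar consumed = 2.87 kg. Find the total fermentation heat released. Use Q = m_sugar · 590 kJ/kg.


Q = 2.87 · 590

1693.3000 kJ


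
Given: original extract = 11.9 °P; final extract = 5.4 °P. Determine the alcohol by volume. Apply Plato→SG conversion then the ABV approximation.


SG = 259/(259 − P);  ABV = (OG − FG)·131.25
OG = 259/(259 − 11.9) = 1.0482
FG = 259/(259 − 5.4) = 1.0213
ABV = (1.0482 − 1.0213)·131.25

3.5261 % ABV


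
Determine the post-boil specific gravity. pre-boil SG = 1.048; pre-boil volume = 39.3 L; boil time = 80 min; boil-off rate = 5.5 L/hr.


V_post = V_pre − rate·(t/60);  SG_post = 1 + (SG_pre−1)·V_pre/V_post
V_post = 39.3 − 5.5·(80/60) = 31.9667
SG_post = 1 + (1.048 − 1)·39.3/31.9667

1.0590


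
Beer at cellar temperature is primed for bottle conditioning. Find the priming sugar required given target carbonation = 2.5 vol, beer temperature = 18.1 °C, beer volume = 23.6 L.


residual = 14.695·(0.01821 + 0.09011·e^(−0.04·T));  sugar = (target − residual)·4.0·V
residual = 14.695·(0.01821 + 0.09011·e^(−0.04·18.1)) = 0.9096
sugar = (2.5 − 0.9096)·4.0·23.6

150.1372 g


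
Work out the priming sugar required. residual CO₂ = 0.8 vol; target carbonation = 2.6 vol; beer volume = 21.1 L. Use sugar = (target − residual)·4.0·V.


sugar = (2.6 − 0.8)·4.0·21.1

151.9200 g


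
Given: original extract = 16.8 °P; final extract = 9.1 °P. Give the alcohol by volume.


SG = 259/(259 − P);  ABV = (OG − FG)·131.25
OG = 259/(259 − 16.8) = 1.0694
FG = 259/(259 − 9.1) = 1.0364
ABV = (1.0694 − 1.0364)·131.25

4.3246 % ABV


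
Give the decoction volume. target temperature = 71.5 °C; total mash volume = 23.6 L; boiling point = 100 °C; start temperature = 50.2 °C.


V_dec = V_total·(T_target − T_start)/(T_boil − T_start)
V_dec = 23.6·(71.5 − 50.2)/(100 − 50.2)

10.0940 L


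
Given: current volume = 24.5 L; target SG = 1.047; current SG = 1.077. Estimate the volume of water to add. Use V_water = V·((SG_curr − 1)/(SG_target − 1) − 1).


V_water = 24.5·((1.077 − 1)/(1.047 − 1) − 1)

15.6383 L


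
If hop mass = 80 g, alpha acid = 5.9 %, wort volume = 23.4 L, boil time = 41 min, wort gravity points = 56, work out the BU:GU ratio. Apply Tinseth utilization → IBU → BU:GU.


U = 1.65·0.000125^(GP/1000)·(1−e^(−0.04t))/4.15;  IBU = (α/100)·m·U·1000/V;  BU:GU = IBU/GP
U = 1.65·0.000125^(56/1000)·(1−e^(−0.04·41))/4.15 = 0.1937
IBU = (5.9/100)·80·0.1937·1000/23.4 = 39.0782
BU:GU = 39.0782/56

0.6978


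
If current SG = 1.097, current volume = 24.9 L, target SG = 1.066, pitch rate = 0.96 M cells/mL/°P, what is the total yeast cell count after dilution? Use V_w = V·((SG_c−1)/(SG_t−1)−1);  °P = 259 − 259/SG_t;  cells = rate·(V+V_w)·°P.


V_w = 24.9·((1.097−1)/(1.066−1)−1) = 11.6955
V_final = 24.9 + 11.6955 = 36.5955
°P = 259 − 259/1.066 = 16.0356
cells = 0.96·36.5955·16.0356

563.3585 billion cells


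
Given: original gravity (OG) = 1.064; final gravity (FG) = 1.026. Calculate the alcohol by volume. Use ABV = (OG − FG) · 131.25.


ABV = (1.064 − 1.026) · 131.25

4.9875 % ABV


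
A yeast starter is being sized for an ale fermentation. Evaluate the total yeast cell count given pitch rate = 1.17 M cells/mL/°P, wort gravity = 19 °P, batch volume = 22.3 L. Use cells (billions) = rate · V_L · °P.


cells = 1.17 · 22.3 · 19

495.7290 billion cells
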